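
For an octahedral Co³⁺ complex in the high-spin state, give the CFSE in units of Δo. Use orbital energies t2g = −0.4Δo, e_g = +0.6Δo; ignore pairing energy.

Co³⁺: group 9, so d-count = 9 − 3 = 6.
Configuration: t2g^4 e_g^2.
CFSE = 4(-0.4Δo) + 2(0.6Δo) = -1.6Δo + 1.2Δo = -0.4Δo.

-0.4 Δo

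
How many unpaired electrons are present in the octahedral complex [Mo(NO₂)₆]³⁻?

Each NO₂⁻ contributes -1; 6 × (-1) = -6. With overall charge -3, Mo is in the +3 oxidation state.
Mo sits in group 6; removing 3 electrons leaves Mo³⁺ with 6 − 3 = 3 d electrons.
For octahedral d³ the high- and low-spin configurations coincide.
Configuration: t₂g³ eg⁰, giving 3 unpaired electrons.

3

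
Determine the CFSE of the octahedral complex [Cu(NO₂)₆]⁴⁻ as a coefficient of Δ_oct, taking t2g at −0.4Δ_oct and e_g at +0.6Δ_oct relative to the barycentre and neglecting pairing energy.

Each NO₂⁻ contributes -1; 6 × (-1) = -6. With overall charge -4, Cu is in the +2 oxidation state.
Cu sits in group 11; removing 2 electrons leaves Cu²⁺ with 11 − 2 = 9 d electrons.
Configuration: t2g^6 e_g^3.
CFSE = 6(-0.4Δ_oct) + 3(0.6Δ_oct) = -2.4Δ_oct + 1.8Δ_oct = -0.6Δ_oct.

-0.6 Δ_oct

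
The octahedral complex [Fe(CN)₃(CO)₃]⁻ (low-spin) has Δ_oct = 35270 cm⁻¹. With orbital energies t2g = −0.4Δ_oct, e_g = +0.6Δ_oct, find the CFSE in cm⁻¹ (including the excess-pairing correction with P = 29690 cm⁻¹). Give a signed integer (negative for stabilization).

-25268

Ligand charges: 3×(-1) from CN⁻ and 3×(+0) from CO sum to -3; with overall charge -1, Fe is +2.
Fe sits in group 8; removing 2 electrons leaves Fe²⁺ with 8 − 2 = 6 d electrons.
The d⁶ electrons fill as t2g^6 e_g^0.
The orbital stabilization is -2.4Δ_oct = -2.4 × 35270 = -84648 cm⁻¹.
High-spin d⁶ would be t2g^4 e_g^2 with 1 pair; low-spin has 3, so 2 excess pairs cost +2P = +59380 cm⁻¹.
Net CFSE = -84648 + 59380 = -25268 cm⁻¹.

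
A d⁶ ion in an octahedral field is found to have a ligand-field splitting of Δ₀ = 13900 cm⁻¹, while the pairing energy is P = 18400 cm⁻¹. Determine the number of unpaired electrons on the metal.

With Δ₀ < P the complex is high-spin.
That gives t₂g⁴ eg².
Unpaired electrons: 4.

4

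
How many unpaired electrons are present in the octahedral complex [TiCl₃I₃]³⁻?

1

Ligand charges: 3×(-1) from Cl⁻ and 3×(-1) from I⁻ sum to -6; with overall charge -3, Ti is +3.
Ti³⁺: group 4, so d-count = 4 − 3 = 1.
Configuration: t₂g¹ eg⁰, giving 1 unpaired electron.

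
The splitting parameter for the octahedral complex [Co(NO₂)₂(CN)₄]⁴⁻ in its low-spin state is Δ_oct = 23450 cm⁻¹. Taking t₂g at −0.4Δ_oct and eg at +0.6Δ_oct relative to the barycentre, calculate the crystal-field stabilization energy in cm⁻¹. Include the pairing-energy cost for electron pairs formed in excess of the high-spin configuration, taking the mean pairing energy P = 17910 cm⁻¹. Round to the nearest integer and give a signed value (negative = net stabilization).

-24300

Ligand charges: 2×(-1) from NO₂⁻ and 4×(-1) from CN⁻ sum to -6; with overall charge -4, Co is +2.
Co is in group 9, so Co²⁺ is d⁷ (9 − 2 = 7).
Configuration: t₂g⁶ eg¹.
Orbital CFSE = 6(-0.4) + 1(0.6) = -1.8Δ_oct = -1.8 × 23450 = -42210 cm⁻¹.
Pairing penalty: 3 pairs vs 2 in the high-spin reference → 1 extra × P = 17910 cm⁻¹.
Combining: -42210 + 17910 = -24300 cm⁻¹.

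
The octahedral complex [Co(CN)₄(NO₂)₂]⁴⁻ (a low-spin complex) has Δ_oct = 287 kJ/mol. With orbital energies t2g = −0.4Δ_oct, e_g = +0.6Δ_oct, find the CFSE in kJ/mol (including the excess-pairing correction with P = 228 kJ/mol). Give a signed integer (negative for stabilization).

-289

Ligand charges: 4×(-1) from CN⁻ and 2×(-1) from NO₂⁻ sum to -6; with overall charge -4, Co is +2.
Group 9 minus oxidation state +2 gives a d⁷ configuration for Co²⁺.
Configuration: t2g^6 e_g^1.
Orbital CFSE = 6(-0.4) + 1(0.6) = -1.8Δ_oct = -1.8 × 287 = -517 kJ/mol.
High-spin d⁷ would be t2g^5 e_g^2 with 2 pairs; low-spin has 3, so 1 excess pair costs +1P = +228 kJ/mol.
Overall CFSE = -517 + 228 = -289 kJ/mol.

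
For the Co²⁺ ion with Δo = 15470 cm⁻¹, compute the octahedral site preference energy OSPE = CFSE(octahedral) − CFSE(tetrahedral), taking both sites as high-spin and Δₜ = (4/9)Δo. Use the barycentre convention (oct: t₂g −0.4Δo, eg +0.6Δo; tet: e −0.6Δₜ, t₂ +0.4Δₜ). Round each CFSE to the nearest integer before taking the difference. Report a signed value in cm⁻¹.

Co is in group 9, so Co²⁺ is d⁷ (9 − 2 = 7).
In an octahedral site d⁷ (HS) is t₂g⁵ eg², giving CFSE(oct) = -0.8Δo = -12376 cm⁻¹.
Tetrahedral: e⁴ t₂³, CFSE = 4(−0.6) + 3(+0.4) = -1.2Δₜ = -1.2 × (4/9) × 15470 = -8251 cm⁻¹.
OSPE = -12376 − (-8251) = -4125 cm⁻¹.

-4125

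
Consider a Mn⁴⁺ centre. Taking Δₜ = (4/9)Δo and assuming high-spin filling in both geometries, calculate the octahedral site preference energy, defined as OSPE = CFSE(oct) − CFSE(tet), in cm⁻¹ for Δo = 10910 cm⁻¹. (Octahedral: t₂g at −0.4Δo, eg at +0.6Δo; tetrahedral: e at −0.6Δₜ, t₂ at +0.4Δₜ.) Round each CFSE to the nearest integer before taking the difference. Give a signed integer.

-9213

Group 7 minus oxidation state +4 gives a d³ configuration for Mn⁴⁺.
Octahedral (high-spin): t2g^3 e_g^0, CFSE = 3(−0.4) + 0(+0.6) = -1.2Δo = -1.2 × 10910 = -13092 cm⁻¹.
Tetrahedral: e^2 t2^1, CFSE = 2(−0.6) + 1(+0.4) = -0.8Δₜ = -0.8 × (4/9) × 10910 = -3879 cm⁻¹.
Subtracting, OSPE = -13092 − (-3879) = -9213 cm⁻¹.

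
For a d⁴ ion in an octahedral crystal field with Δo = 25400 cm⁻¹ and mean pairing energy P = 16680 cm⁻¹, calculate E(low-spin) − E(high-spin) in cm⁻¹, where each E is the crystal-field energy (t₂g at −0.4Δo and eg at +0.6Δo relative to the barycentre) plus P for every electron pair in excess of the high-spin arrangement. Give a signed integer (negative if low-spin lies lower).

-8720

In the high-spin limit (t₂g³ eg¹) the orbital term is -0.6Δo = -15240 cm⁻¹, with no excess pairing.
Low-spin t₂g⁴ eg⁰ gives -1.6Δo = -40640 cm⁻¹, but forming 1 extra pair costs 1P = 16680 cm⁻¹, so E(LS) = -40640 + 16680 = -23960 cm⁻¹.
The difference is -23960 − (-15240) = -8720 cm⁻¹, so low-spin lies lower.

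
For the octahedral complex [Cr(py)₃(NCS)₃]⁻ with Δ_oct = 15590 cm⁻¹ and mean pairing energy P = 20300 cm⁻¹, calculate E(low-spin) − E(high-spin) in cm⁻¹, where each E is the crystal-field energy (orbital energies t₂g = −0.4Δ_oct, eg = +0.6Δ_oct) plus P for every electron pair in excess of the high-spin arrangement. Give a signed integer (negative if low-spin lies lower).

Ligand charges: 3×(+0) from py and 3×(-1) from NCS⁻ sum to -3; with overall charge -1, Cr is +2.
Cr is in group 6, so Cr²⁺ is d⁴ (6 − 2 = 4).
High-spin d⁴ fills as t₂g³ eg¹ with CFSE 3(−0.4) + 1(+0.6) = -0.6Δ_oct = -9354 cm⁻¹.
Low-spin t₂g⁴ eg⁰ gives -1.6Δ_oct = -24944 cm⁻¹, but forming 1 extra pair costs 1P = 20300 cm⁻¹, so E(LS) = -24944 + 20300 = -4644 cm⁻¹.
E(LS) − E(HS) = -4644 − (-9354) = 4710 cm⁻¹.

4710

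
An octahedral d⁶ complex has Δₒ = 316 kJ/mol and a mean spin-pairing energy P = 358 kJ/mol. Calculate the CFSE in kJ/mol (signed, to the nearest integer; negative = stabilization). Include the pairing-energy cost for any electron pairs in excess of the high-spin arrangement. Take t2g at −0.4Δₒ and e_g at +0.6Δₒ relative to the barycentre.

Since Δₒ = 316 kJ/mol < P = 358 kJ/mol, the complex adopts the high-spin configuration.
Configuration: t2g^4 e_g^2.
Orbital CFSE = -0.4Δₒ = -0.4 × 316 = -126 kJ/mol.
High-spin has no excess pairs, so no pairing correction applies.

-126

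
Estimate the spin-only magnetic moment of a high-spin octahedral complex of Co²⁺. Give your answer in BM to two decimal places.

3.87 BM

Group 9 minus oxidation state +2 gives a d⁷ configuration for Co²⁺.
Configuration: t2g^5 e_g^2 → 3 unpaired electrons.
μ(spin-only) = √[3(3+2)] = √15 ≈ 3.87 BM.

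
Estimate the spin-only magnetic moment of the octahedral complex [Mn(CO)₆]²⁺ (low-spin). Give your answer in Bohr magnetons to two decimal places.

CO is neutral, so the +2 overall charge sits on Mn: oxidation state +2.
Mn sits in group 7; removing 2 electrons leaves Mn²⁺ with 7 − 2 = 5 d electrons.
Configuration: t₂g⁵ eg⁰ → 1 unpaired electron.
μ(spin-only) = √[1(1+2)] = √3 ≈ 1.73 Bohr magnetons.

1.73 Bohr magnetons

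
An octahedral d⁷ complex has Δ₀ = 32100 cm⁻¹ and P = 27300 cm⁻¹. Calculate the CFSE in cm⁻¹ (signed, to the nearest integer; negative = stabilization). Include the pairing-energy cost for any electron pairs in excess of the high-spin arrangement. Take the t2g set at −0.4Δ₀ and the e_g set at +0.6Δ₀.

Here Δ₀ > P (32100 > 27300), so the low-spin state is favoured.
That gives t2g^6 e_g^1.
Orbital CFSE = -1.8Δ₀ = -1.8 × 32100 = -57780 cm⁻¹.
Excess pairs vs high-spin: 3 − 2 = 1; pairing cost = +27300 cm⁻¹.
Net CFSE = -57780 + 27300 = -30480 cm⁻¹.

-30480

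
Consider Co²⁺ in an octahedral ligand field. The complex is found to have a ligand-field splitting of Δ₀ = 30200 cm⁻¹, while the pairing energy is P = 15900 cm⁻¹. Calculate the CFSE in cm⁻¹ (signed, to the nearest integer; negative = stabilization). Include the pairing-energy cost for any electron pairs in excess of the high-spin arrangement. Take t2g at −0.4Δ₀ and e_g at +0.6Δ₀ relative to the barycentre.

-38460

Co sits in group 9; removing 2 electrons leaves Co²⁺ with 9 − 2 = 7 d electrons.
Here Δ₀ > P (30200 > 15900), so the low-spin state is favoured.
Configuration: t2g^6 e_g^1.
Orbital CFSE = -1.8Δ₀ = -1.8 × 30200 = -54360 cm⁻¹.
Excess pairs vs high-spin: 3 − 2 = 1; pairing cost = +15900 cm⁻¹.
Net CFSE = -54360 + 15900 = -38460 cm⁻¹.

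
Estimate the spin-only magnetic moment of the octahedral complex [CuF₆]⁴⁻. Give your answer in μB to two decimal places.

1.73 μB

Each F⁻ contributes -1; 6 × (-1) = -6. With overall charge -4, Cu is in the +2 oxidation state.
Group 11 minus oxidation state +2 gives a d⁹ configuration for Cu²⁺.
Configuration: t2g^6 e_g^3 → 1 unpaired electron.
μ(spin-only) = √[1(1+2)] = √3 ≈ 1.73 μB.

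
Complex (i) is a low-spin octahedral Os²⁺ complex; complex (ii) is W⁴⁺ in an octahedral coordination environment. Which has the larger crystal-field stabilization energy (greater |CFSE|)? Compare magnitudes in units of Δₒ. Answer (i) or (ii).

(i): Os is in group 8, so Os²⁺ is d⁶ (8 − 2 = 6); t2g^6 e_g^0, CFSE = -2.4Δₒ.
(ii): W sits in group 6; removing 4 electrons leaves W⁴⁺ with 6 − 4 = 2 d electrons; t2g^2 e_g^0, CFSE = -0.8Δₒ.
So (i) has the larger |CFSE|.

(i)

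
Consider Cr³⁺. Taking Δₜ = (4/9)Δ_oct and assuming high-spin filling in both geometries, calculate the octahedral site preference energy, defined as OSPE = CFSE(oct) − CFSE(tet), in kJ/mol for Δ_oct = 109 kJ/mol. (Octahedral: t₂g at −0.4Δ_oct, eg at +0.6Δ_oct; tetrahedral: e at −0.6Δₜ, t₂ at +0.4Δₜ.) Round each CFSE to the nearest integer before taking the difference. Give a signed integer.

-92

Cr³⁺: group 6, so d-count = 6 − 3 = 3.
In an octahedral site d³ (HS) is t₂g³ eg⁰, giving CFSE(oct) = -1.2Δ_oct = -131 kJ/mol.
Tetrahedral e² t₂¹ gives -0.8Δₜ = -0.8 × (4/9) × 109 = -39 kJ/mol.
Subtracting, OSPE = -131 − (-39) = -92 kJ/mol.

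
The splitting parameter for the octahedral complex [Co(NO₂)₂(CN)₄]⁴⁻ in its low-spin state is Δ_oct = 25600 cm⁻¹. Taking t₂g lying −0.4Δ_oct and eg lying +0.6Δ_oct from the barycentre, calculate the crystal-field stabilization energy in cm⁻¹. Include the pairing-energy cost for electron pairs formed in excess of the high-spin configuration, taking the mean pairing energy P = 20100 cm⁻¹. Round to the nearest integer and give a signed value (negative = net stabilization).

-25980

Ligand charges: 2×(-1) from NO₂⁻ and 4×(-1) from CN⁻ sum to -6; with overall charge -4, Co is +2.
Group 9 minus oxidation state +2 gives a d⁷ configuration for Co²⁺.
Electron filling gives t₂g⁶ eg¹.
Orbital CFSE = 6(-0.4) + 1(0.6) = -1.8Δ_oct = -1.8 × 25600 = -46080 cm⁻¹.
Pairing penalty: 3 pairs vs 2 in the high-spin reference → 1 extra × P = 20100 cm⁻¹.
Overall CFSE = -46080 + 20100 = -25980 cm⁻¹.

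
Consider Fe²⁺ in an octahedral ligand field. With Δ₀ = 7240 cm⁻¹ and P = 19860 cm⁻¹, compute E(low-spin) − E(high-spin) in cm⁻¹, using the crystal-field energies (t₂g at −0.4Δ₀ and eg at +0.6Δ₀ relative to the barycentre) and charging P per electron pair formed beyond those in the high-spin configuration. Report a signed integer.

Fe sits in group 8; removing 2 electrons leaves Fe²⁺ with 8 − 2 = 6 d electrons.
High-spin: t₂g⁴ eg², CFSE = -0.4Δ₀ = -2896 cm⁻¹.
For low-spin the configuration is t₂g⁶ eg⁰: orbital energy -2.4 × 7240 = -17376 cm⁻¹, and 2 additional pairs relative to high-spin add 39720 cm⁻¹, giving 22344 cm⁻¹.
E(LS) − E(HS) = 22344 − (-2896) = 25240 cm⁻¹.

25240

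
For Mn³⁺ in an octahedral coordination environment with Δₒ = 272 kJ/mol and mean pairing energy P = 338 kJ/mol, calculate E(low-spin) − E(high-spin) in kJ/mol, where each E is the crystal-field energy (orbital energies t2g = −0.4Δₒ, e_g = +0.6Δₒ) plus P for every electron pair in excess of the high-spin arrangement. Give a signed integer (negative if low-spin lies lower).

66

Mn³⁺: group 7, so d-count = 7 − 3 = 4.
High-spin d⁴ fills as t2g^3 e_g^1 with CFSE 3(−0.4) + 1(+0.6) = -0.6Δₒ = -163 kJ/mol.
Low-spin: t2g^4 e_g^0, orbital CFSE = -1.6Δₒ = -435 kJ/mol; plus 1 excess pair × P = +338 kJ/mol; total -97 kJ/mol.
Thus E(LS) − E(HS) = 66 kJ/mol.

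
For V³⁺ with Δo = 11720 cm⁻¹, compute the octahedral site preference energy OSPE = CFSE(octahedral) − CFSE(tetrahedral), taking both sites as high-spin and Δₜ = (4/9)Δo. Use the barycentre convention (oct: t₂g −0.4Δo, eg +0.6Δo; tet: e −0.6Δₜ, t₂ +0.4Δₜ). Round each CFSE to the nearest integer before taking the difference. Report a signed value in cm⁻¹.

V is in group 5, so V³⁺ is d² (5 − 3 = 2).
Octahedral (high-spin): t₂g² eg⁰, CFSE = 2(−0.4) + 0(+0.6) = -0.8Δo = -0.8 × 11720 = -9376 cm⁻¹.
In a tetrahedral site the filling is e² t₂⁰: CFSE(tet) = -1.2Δₜ = -1.2 × (4/9)(11720) = -6251 cm⁻¹.
OSPE = -9376 − (-6251) = -3125 cm⁻¹.

-3125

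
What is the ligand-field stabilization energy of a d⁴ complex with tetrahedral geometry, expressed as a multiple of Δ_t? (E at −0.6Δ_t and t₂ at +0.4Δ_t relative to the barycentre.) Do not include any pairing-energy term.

-0.4 Δ_t

Tetrahedral splitting is small, so the complex is high-spin.
Configuration: e² t₂².
CFSE = 2(-0.6Δ_t) + 2(0.4Δ_t) = -1.2Δ_t + 0.8Δ_t = -0.4Δ_t.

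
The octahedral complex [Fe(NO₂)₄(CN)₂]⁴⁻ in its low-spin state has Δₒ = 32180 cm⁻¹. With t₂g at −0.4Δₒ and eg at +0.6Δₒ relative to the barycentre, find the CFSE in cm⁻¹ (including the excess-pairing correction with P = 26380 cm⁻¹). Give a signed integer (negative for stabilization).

-24472

Ligand charges: 4×(-1) from NO₂⁻ and 2×(-1) from CN⁻ sum to -6; with overall charge -4, Fe is +2.
Fe²⁺: group 8, so d-count = 8 − 2 = 6.
Configuration: t₂g⁶ eg⁰.
The orbital stabilization is -2.4Δₒ = -2.4 × 32180 = -77232 cm⁻¹.
Pairing penalty: 3 pairs vs 1 in the high-spin reference → 2 extra × P = 52760 cm⁻¹.
Net CFSE = -77232 + 52760 = -24472 cm⁻¹.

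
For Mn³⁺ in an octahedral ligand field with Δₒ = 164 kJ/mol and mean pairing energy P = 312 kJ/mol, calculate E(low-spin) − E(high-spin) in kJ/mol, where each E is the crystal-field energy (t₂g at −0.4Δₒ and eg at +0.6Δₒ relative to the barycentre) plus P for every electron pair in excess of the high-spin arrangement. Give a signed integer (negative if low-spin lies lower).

148

Mn is in group 7, so Mn³⁺ is d⁴ (7 − 3 = 4).
High-spin: t₂g³ eg¹, CFSE = -0.6Δₒ = -98 kJ/mol.
For low-spin the configuration is t₂g⁴ eg⁰: orbital energy -1.6 × 164 = -262 kJ/mol, and 1 additional pair relative to high-spin adds 312 kJ/mol, giving 50 kJ/mol.
The difference is 50 − (-98) = 148 kJ/mol, so high-spin lies lower.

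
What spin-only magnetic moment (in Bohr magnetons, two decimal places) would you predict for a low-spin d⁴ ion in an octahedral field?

Configuration: t₂g⁴ eg⁰ → 2 unpaired electrons.
μ(spin-only) = √[2(2+2)] = √8 ≈ 2.83 Bohr magnetons.

2.83 Bohr magnetons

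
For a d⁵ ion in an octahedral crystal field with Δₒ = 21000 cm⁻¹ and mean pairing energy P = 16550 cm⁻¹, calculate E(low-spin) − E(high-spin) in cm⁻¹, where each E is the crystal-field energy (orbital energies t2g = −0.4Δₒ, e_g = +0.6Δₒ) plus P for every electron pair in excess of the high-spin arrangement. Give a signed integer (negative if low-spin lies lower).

-8900

High-spin: t2g^3 e_g^2, CFSE = 0.0Δₒ = 0 cm⁻¹.
For low-spin the configuration is t2g^5 e_g^0: orbital energy -2.0 × 21000 = -42000 cm⁻¹, and 2 additional pairs relative to high-spin add 33100 cm⁻¹, giving -8900 cm⁻¹.
The difference is -8900 − (0) = -8900 cm⁻¹, so low-spin lies lower.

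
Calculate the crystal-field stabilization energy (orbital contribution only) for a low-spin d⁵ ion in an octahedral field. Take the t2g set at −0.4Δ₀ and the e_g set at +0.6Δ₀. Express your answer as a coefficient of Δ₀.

Configuration: t2g^5 e_g^0.
CFSE = 5(-0.4Δ₀) + 0(0.6Δ₀) = -2.0Δ₀ + 0.0Δ₀ = -2.0Δ₀.

-2.0 Δ₀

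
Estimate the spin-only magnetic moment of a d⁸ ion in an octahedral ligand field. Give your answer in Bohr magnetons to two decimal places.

2.83 Bohr magnetons

Configuration: t2g^6 e_g^2 → 2 unpaired electrons.
μ(spin-only) = √[2(2+2)] = √8 ≈ 2.83 Bohr magnetons.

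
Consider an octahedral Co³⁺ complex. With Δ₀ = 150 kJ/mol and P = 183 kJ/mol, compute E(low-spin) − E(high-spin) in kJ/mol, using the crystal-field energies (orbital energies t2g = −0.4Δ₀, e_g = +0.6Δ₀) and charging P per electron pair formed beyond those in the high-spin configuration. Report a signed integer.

66

Group 9 minus oxidation state +3 gives a d⁶ configuration for Co³⁺.
In the high-spin limit (t2g^4 e_g^2) the orbital term is -0.4Δ₀ = -60 kJ/mol, with no excess pairing.
Low-spin: t2g^6 e_g^0, orbital CFSE = -2.4Δ₀ = -360 kJ/mol; plus 2 excess pairs × P = +366 kJ/mol; total 6 kJ/mol.
E(LS) − E(HS) = 6 − (-60) = 66 kJ/mol.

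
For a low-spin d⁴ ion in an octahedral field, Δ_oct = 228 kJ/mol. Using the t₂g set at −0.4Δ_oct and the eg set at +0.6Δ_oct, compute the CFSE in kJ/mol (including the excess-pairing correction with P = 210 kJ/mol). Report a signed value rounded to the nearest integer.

Configuration: t₂g⁴ eg⁰.
The orbital stabilization is -1.6Δ_oct = -1.6 × 228 = -365 kJ/mol.
Relative to high-spin t₂g³ eg¹ (0 paired), the low-spin configuration has 1 additional pair, contributing +1 × 210 = +210 kJ/mol.
Net CFSE = -365 + 210 = -155 kJ/mol.

-155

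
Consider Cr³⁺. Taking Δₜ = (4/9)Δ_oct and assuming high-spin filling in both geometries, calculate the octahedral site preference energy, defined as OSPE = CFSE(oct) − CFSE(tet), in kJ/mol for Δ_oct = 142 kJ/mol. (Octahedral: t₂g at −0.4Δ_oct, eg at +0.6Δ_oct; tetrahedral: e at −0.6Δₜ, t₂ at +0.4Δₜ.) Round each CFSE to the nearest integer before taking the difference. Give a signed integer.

Cr is in group 6, so Cr³⁺ is d³ (6 − 3 = 3).
In an octahedral site d³ (HS) is t₂g³ eg⁰, giving CFSE(oct) = -1.2Δ_oct = -170 kJ/mol.
Tetrahedral e² t₂¹ gives -0.8Δₜ = -0.8 × (4/9) × 142 = -50 kJ/mol.
OSPE = -170 − (-50) = -120 kJ/mol.

-120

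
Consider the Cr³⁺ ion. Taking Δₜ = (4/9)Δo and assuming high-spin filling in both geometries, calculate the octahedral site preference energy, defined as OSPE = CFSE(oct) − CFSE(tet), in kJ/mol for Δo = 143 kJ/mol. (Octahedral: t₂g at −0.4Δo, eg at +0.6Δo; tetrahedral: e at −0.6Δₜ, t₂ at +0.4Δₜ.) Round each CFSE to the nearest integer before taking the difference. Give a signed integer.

-121

Group 6 minus oxidation state +3 gives a d³ configuration for Cr³⁺.
Octahedral (high-spin): t2g^3 e_g^0, CFSE = 3(−0.4) + 0(+0.6) = -1.2Δo = -1.2 × 143 = -172 kJ/mol.
In a tetrahedral site the filling is e^2 t2^1: CFSE(tet) = -0.8Δₜ = -0.8 × (4/9)(143) = -51 kJ/mol.
OSPE = -172 − (-51) = -121 kJ/mol.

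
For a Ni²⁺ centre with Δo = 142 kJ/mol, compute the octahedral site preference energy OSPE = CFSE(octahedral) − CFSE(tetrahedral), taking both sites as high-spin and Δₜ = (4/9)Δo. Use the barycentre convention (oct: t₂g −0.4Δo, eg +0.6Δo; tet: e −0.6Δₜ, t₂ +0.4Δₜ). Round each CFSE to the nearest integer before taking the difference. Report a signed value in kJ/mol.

Ni is in group 10, so Ni²⁺ is d⁸ (10 − 2 = 8).
Octahedral (high-spin): t2g^6 e_g^2, CFSE = 6(−0.4) + 2(+0.6) = -1.2Δo = -1.2 × 142 = -170 kJ/mol.
Tetrahedral: e^4 t2^4, CFSE = 4(−0.6) + 4(+0.4) = -0.8Δₜ = -0.8 × (4/9) × 142 = -50 kJ/mol.
OSPE = -170 − (-50) = -120 kJ/mol.

-120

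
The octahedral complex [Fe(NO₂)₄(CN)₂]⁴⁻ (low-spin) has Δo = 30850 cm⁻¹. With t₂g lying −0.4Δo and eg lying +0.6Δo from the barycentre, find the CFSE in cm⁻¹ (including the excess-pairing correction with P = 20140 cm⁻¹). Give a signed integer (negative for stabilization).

Ligand charges: 4×(-1) from NO₂⁻ and 2×(-1) from CN⁻ sum to -6; with overall charge -4, Fe is +2.
Fe²⁺: group 8, so d-count = 8 − 2 = 6.
The d⁶ electrons fill as t₂g⁶ eg⁰.
Orbital CFSE = 6(-0.4) + 0(0.6) = -2.4Δo = -2.4 × 30850 = -74040 cm⁻¹.
Pairing penalty: 3 pairs vs 1 in the high-spin reference → 2 extra × P = 40280 cm⁻¹.
Combining: -74040 + 40280 = -33760 cm⁻¹.

-33760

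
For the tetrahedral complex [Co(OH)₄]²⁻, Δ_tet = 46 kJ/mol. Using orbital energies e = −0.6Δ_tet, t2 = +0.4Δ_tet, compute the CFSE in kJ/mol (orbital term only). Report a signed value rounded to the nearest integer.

Each OH⁻ contributes -1; 4 × (-1) = -4. With overall charge -2, Co is in the +2 oxidation state.
Co sits in group 9; removing 2 electrons leaves Co²⁺ with 9 − 2 = 7 d electrons.
Tetrahedral splitting is small, so the complex is high-spin.
Configuration: e^4 t2^3.
CFSE(orbital) = 4×(-0.6Δ_tet) + 3×(0.4Δ_tet) = -1.2Δ_tet; with Δ_tet = 46 kJ/mol that is -55 kJ/mol.

-55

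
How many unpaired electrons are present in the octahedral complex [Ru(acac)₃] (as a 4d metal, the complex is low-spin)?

1

Each acac⁻ contributes -1; 3 × (-1) = -3. With overall charge +0, Ru is in the +3 oxidation state.
Group 8 minus oxidation state +3 gives a d⁵ configuration for Ru³⁺.
Configuration: t₂g⁵ eg⁰, giving 1 unpaired electron.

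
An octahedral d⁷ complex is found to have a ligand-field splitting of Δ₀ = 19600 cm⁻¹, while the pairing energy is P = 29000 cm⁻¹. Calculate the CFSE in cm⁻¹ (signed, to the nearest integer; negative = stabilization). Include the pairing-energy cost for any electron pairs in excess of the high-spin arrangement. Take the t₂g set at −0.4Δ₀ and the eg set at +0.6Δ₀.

Since Δ₀ = 19600 cm⁻¹ < P = 29000 cm⁻¹, the complex adopts the high-spin configuration.
Filling d⁷ accordingly: t₂g⁵ eg².
Orbital CFSE = -0.8Δ₀ = -0.8 × 19600 = -15680 cm⁻¹.
High-spin has no excess pairs, so no pairing correction applies.

-15680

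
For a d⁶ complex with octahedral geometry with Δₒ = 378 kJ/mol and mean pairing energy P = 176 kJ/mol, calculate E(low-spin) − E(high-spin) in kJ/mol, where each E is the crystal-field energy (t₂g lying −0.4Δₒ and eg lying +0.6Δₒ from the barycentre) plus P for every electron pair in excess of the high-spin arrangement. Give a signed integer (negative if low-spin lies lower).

-404

In the high-spin limit (t₂g⁴ eg²) the orbital term is -0.4Δₒ = -151 kJ/mol, with no excess pairing.
Low-spin: t₂g⁶ eg⁰, orbital CFSE = -2.4Δₒ = -907 kJ/mol; plus 2 excess pairs × P = +352 kJ/mol; total -555 kJ/mol.
Thus E(LS) − E(HS) = -404 kJ/mol.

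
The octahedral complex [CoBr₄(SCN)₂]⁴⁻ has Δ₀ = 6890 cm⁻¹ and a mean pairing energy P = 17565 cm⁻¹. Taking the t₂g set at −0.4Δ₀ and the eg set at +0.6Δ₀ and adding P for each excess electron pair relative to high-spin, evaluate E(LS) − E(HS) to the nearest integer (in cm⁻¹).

Ligand charges: 4×(-1) from Br⁻ and 2×(-1) from SCN⁻ sum to -6; with overall charge -4, Co is +2.
Co is in group 9, so Co²⁺ is d⁷ (9 − 2 = 7).
High-spin: t₂g⁵ eg², CFSE = -0.8Δ₀ = -5512 cm⁻¹.
Low-spin: t₂g⁶ eg¹, orbital CFSE = -1.8Δ₀ = -12402 cm⁻¹; plus 1 excess pair × P = +17565 cm⁻¹; total 5163 cm⁻¹.
E(LS) − E(HS) = 5163 − (-5512) = 10675 cm⁻¹.

10675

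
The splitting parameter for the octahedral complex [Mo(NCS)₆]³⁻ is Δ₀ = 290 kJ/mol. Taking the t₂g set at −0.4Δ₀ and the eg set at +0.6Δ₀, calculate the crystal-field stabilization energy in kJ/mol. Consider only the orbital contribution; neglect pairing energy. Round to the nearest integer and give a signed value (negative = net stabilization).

Each NCS⁻ contributes -1; 6 × (-1) = -6. With overall charge -3, Mo is in the +3 oxidation state.
Group 6 minus oxidation state +3 gives a d³ configuration for Mo³⁺.
Electron filling gives t₂g³ eg⁰.
Orbital CFSE = 3(-0.4) + 0(0.6) = -1.2Δ₀ = -1.2 × 290 = -348 kJ/mol.

-348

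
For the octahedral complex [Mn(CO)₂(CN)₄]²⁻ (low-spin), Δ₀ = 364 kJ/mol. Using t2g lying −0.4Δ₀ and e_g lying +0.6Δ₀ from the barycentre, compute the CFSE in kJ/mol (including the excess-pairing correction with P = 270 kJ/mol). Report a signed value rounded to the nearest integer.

Ligand charges: 2×(+0) from CO and 4×(-1) from CN⁻ sum to -4; with overall charge -2, Mn is +2.
Group 7 minus oxidation state +2 gives a d⁵ configuration for Mn²⁺.
Electron filling gives t2g^5 e_g^0.
Orbital CFSE = 5(-0.4) + 0(0.6) = -2.0Δ₀ = -2.0 × 364 = -728 kJ/mol.
Relative to high-spin t2g^3 e_g^2 (0 paired), the low-spin configuration has 2 additional pairs, contributing +2 × 270 = +540 kJ/mol.
Net CFSE = -728 + 540 = -188 kJ/mol.

-188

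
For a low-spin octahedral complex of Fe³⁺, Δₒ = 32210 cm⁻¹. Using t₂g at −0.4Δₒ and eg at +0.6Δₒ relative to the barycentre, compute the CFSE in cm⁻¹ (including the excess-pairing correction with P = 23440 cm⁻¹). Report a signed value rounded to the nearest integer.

Fe³⁺: group 8, so d-count = 8 − 3 = 5.
Electron filling gives t₂g⁵ eg⁰.
Orbital CFSE = 5(-0.4) + 0(0.6) = -2.0Δₒ = -2.0 × 32210 = -64420 cm⁻¹.
Relative to high-spin t₂g³ eg² (0 paired), the low-spin configuration has 2 additional pairs, contributing +2 × 23440 = +46880 cm⁻¹.
Overall CFSE = -64420 + 46880 = -17540 cm⁻¹.

-17540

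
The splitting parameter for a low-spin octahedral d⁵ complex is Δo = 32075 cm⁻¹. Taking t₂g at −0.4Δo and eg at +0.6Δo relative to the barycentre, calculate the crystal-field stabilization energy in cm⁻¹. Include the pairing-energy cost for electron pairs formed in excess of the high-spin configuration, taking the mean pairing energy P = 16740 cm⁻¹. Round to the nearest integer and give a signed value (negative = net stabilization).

Electron filling gives t₂g⁵ eg⁰.
The orbital stabilization is -2.0Δo = -2.0 × 32075 = -64150 cm⁻¹.
Pairing penalty: 2 pairs vs 0 in the high-spin reference → 2 extra × P = 33480 cm⁻¹.
Combining: -64150 + 33480 = -30670 cm⁻¹.

-30670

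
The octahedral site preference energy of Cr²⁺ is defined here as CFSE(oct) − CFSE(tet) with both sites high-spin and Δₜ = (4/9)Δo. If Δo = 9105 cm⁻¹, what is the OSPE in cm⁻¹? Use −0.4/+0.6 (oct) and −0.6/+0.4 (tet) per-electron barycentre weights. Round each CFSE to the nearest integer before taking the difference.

Group 6 minus oxidation state +2 gives a d⁴ configuration for Cr²⁺.
Octahedral high-spin t₂g³ eg¹: CFSE = -0.6 × 9105 = -5463 cm⁻¹.
Tetrahedral: e² t₂², CFSE = 2(−0.6) + 2(+0.4) = -0.4Δₜ = -0.4 × (4/9) × 9105 = -1619 cm⁻¹.
Subtracting, OSPE = -5463 − (-1619) = -3844 cm⁻¹.

-3844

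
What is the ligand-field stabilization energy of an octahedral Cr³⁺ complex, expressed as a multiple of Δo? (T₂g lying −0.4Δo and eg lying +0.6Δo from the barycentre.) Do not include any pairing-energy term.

Cr³⁺: group 6, so d-count = 6 − 3 = 3.
Configuration: t₂g³ eg⁰.
CFSE = 3(-0.4Δo) + 0(0.6Δo) = -1.2Δo + 0.0Δo = -1.2Δo.

-1.2 Δo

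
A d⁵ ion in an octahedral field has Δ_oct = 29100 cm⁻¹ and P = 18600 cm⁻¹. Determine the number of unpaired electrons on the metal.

Here Δ_oct > P (29100 > 18600), so the low-spin state is favoured.
Filling d⁵ accordingly: t₂g⁵ eg⁰.
Unpaired electrons: 1.

1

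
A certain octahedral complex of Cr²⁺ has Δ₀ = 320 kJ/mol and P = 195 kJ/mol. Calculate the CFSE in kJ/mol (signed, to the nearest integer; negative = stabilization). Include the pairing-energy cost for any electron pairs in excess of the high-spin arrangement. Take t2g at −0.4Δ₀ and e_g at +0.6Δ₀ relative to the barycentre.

-317

Cr²⁺: group 6, so d-count = 6 − 2 = 4.
Here Δ₀ > P (320 > 195), so the low-spin state is favoured.
Filling d⁴ accordingly: t2g^4 e_g^0.
Orbital CFSE = -1.6Δ₀ = -1.6 × 320 = -512 kJ/mol.
Excess pairs vs high-spin: 1 − 0 = 1; pairing cost = +195 kJ/mol.
Net CFSE = -512 + 195 = -317 kJ/mol.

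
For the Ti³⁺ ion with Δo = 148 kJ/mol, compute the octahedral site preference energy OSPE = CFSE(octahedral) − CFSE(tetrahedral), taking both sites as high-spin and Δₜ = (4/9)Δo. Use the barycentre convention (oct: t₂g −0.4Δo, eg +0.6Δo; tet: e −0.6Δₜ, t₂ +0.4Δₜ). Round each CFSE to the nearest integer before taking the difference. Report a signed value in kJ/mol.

Ti³⁺: group 4, so d-count = 4 − 3 = 1.
Octahedral high-spin t2g^1 e_g^0: CFSE = -0.4 × 148 = -59 kJ/mol.
In a tetrahedral site the filling is e^1 t2^0: CFSE(tet) = -0.6Δₜ = -0.6 × (4/9)(148) = -39 kJ/mol.
OSPE = -59 − (-39) = -20 kJ/mol.

-20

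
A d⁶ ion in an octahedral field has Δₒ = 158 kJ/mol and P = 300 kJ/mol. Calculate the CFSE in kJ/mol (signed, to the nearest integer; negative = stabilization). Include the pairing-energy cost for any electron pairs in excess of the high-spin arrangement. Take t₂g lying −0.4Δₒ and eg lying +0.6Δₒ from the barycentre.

-63

Δₒ < P, so pairing is avoided: the ground state is high-spin.
Configuration: t₂g⁴ eg².
Orbital CFSE = -0.4Δₒ = -0.4 × 158 = -63 kJ/mol.
High-spin has no excess pairs, so no pairing correction applies.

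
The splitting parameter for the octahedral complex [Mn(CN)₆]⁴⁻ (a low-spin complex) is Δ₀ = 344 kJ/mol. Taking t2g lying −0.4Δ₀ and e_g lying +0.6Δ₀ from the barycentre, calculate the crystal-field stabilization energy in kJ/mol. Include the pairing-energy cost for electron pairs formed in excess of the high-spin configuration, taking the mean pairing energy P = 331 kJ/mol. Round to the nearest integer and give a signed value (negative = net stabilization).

-26

Each CN⁻ contributes -1; 6 × (-1) = -6. With overall charge -4, Mn is in the +2 oxidation state.
Group 7 minus oxidation state +2 gives a d⁵ configuration for Mn²⁺.
Configuration: t2g^5 e_g^0.
The orbital stabilization is -2.0Δ₀ = -2.0 × 344 = -688 kJ/mol.
Relative to high-spin t2g^3 e_g^2 (0 paired), the low-spin configuration has 2 additional pairs, contributing +2 × 331 = +662 kJ/mol.
Overall CFSE = -688 + 662 = -26 kJ/mol.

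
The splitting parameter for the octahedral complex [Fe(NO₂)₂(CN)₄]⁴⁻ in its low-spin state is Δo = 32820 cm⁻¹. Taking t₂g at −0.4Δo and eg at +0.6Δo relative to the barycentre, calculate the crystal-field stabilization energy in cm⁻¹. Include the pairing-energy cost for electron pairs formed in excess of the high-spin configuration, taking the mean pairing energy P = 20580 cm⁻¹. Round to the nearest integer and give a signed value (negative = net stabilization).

-37608

Ligand charges: 2×(-1) from NO₂⁻ and 4×(-1) from CN⁻ sum to -6; with overall charge -4, Fe is +2.
Group 8 minus oxidation state +2 gives a d⁶ configuration for Fe²⁺.
Electron filling gives t₂g⁶ eg⁰.
The orbital stabilization is -2.4Δo = -2.4 × 32820 = -78768 cm⁻¹.
Pairing penalty: 3 pairs vs 1 in the high-spin reference → 2 extra × P = 41160 cm⁻¹.
Overall CFSE = -78768 + 41160 = -37608 cm⁻¹.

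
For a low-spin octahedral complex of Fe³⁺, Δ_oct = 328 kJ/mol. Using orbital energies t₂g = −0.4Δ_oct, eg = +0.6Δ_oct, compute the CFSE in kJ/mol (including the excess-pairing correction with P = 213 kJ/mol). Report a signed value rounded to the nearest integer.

Group 8 minus oxidation state +3 gives a d⁵ configuration for Fe³⁺.
Configuration: t₂g⁵ eg⁰.
Orbital CFSE = 5(-0.4) + 0(0.6) = -2.0Δ_oct = -2.0 × 328 = -656 kJ/mol.
High-spin d⁵ would be t₂g³ eg² with 0 pairs; low-spin has 2, so 2 excess pairs cost +2P = +426 kJ/mol.
Net CFSE = -656 + 426 = -230 kJ/mol.

-230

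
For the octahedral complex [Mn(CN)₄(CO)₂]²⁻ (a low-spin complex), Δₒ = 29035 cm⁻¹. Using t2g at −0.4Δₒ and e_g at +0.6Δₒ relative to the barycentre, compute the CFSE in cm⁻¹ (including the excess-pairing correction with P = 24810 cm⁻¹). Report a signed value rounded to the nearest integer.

Ligand charges: 4×(-1) from CN⁻ and 2×(+0) from CO sum to -4; with overall charge -2, Mn is +2.
Mn²⁺: group 7, so d-count = 7 − 2 = 5.
The d⁵ electrons fill as t2g^5 e_g^0.
The orbital stabilization is -2.0Δₒ = -2.0 × 29035 = -58070 cm⁻¹.
Pairing penalty: 2 pairs vs 0 in the high-spin reference → 2 extra × P = 49620 cm⁻¹.
Net CFSE = -58070 + 49620 = -8450 cm⁻¹.

-8450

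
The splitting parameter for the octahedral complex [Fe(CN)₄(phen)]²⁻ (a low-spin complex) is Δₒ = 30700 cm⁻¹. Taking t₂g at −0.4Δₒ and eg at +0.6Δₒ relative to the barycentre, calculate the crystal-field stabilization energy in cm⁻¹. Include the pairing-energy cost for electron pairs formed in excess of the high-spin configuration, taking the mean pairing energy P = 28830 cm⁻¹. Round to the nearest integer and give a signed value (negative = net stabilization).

Ligand charges: 4×(-1) from CN⁻ and 1×(+0) from phen sum to -4; with overall charge -2, Fe is +2.
Fe is in group 8, so Fe²⁺ is d⁶ (8 − 2 = 6).
Configuration: t₂g⁶ eg⁰.
Orbital CFSE = 6(-0.4) + 0(0.6) = -2.4Δₒ = -2.4 × 30700 = -73680 cm⁻¹.
Pairing penalty: 3 pairs vs 1 in the high-spin reference → 2 extra × P = 57660 cm⁻¹.
Combining: -73680 + 57660 = -16020 cm⁻¹.

-16020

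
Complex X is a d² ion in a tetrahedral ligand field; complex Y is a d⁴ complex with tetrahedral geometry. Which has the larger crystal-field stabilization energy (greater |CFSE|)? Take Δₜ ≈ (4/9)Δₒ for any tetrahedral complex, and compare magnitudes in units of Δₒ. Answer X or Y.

X: Tetrahedral splitting is small, so the complex is high-spin; e^2 t2^0, CFSE = -1.2Δₜ ≈ -0.53Δₒ.
Y: Tetrahedral fields are weak (Δₜ ≈ 4/9 Δₒ), so electrons fill high-spin; e² t₂², CFSE = -0.4Δₜ ≈ -0.18Δₒ.
So X has the larger |CFSE|.

X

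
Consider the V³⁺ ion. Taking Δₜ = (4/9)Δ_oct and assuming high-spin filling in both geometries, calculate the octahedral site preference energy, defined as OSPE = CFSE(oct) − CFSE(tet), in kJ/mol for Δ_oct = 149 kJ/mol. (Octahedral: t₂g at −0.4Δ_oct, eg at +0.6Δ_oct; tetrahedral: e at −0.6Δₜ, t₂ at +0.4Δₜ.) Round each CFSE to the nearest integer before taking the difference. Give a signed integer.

-40

V sits in group 5; removing 3 electrons leaves V³⁺ with 5 − 3 = 2 d electrons.
In an octahedral site d² (HS) is t2g^2 e_g^0, giving CFSE(oct) = -0.8Δ_oct = -119 kJ/mol.
In a tetrahedral site the filling is e^2 t2^0: CFSE(tet) = -1.2Δₜ = -1.2 × (4/9)(149) = -79 kJ/mol.
OSPE = -119 − (-79) = -40 kJ/mol.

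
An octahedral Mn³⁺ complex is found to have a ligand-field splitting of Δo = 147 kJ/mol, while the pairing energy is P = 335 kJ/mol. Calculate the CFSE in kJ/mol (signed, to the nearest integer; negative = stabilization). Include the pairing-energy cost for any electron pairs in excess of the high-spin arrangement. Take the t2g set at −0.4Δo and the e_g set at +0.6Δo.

-88

Mn is in group 7, so Mn³⁺ is d⁴ (7 − 3 = 4).
Here Δo < P (147 < 335), so the high-spin state is favoured.
Configuration: t2g^3 e_g^1.
Orbital CFSE = -0.6Δo = -0.6 × 147 = -88 kJ/mol.
High-spin has no excess pairs, so no pairing correction applies.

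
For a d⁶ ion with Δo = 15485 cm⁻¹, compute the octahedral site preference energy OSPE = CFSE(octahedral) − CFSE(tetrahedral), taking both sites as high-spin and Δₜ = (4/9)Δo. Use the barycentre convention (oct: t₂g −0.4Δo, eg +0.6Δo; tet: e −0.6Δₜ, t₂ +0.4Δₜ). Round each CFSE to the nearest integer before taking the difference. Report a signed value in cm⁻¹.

In an octahedral site d⁶ (HS) is t₂g⁴ eg², giving CFSE(oct) = -0.4Δo = -6194 cm⁻¹.
Tetrahedral: e³ t₂³, CFSE = 3(−0.6) + 3(+0.4) = -0.6Δₜ = -0.6 × (4/9) × 15485 = -4129 cm⁻¹.
OSPE = -6194 − (-4129) = -2065 cm⁻¹.

-2065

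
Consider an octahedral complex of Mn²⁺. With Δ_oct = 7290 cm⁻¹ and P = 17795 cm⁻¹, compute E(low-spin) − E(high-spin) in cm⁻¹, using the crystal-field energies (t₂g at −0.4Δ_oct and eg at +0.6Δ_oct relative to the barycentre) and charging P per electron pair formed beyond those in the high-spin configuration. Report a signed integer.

Mn is in group 7, so Mn²⁺ is d⁵ (7 − 2 = 5).
In the high-spin limit (t₂g³ eg²) the orbital term is 0.0Δ_oct = 0 cm⁻¹, with no excess pairing.
Low-spin t₂g⁵ eg⁰ gives -2.0Δ_oct = -14580 cm⁻¹, but forming 2 extra pairs costs 2P = 35590 cm⁻¹, so E(LS) = -14580 + 35590 = 21010 cm⁻¹.
The difference is 21010 − (0) = 21010 cm⁻¹, so high-spin lies lower.

21010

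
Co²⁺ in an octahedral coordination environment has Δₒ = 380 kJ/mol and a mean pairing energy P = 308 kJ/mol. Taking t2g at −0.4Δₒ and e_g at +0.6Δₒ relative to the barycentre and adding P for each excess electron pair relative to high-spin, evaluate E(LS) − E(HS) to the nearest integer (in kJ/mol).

-72

Co²⁺: group 9, so d-count = 9 − 2 = 7.
High-spin d⁷ fills as t2g^5 e_g^2 with CFSE 5(−0.4) + 2(+0.6) = -0.8Δₒ = -304 kJ/mol.
Low-spin t2g^6 e_g^1 gives -1.8Δₒ = -684 kJ/mol, but forming 1 extra pair costs 1P = 308 kJ/mol, so E(LS) = -684 + 308 = -376 kJ/mol.
The difference is -376 − (-304) = -72 kJ/mol, so low-spin lies lower.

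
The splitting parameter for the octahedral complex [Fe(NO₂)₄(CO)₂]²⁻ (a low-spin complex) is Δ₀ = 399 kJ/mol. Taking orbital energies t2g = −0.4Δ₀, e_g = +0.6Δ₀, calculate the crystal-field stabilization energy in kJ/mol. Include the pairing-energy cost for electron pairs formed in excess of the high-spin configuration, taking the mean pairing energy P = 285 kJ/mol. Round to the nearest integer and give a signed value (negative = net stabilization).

Ligand charges: 4×(-1) from NO₂⁻ and 2×(+0) from CO sum to -4; with overall charge -2, Fe is +2.
Group 8 minus oxidation state +2 gives a d⁶ configuration for Fe²⁺.
Electron filling gives t2g^6 e_g^0.
The orbital stabilization is -2.4Δ₀ = -2.4 × 399 = -958 kJ/mol.
Pairing penalty: 3 pairs vs 1 in the high-spin reference → 2 extra × P = 570 kJ/mol.
Combining: -958 + 570 = -388 kJ/mol.

-388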